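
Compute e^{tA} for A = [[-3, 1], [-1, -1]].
A has Jordan form J = [[-2, 1], [0, -2]] with A = PJP^{-1}, so e^{tA} = P e^{tJ} P^{-1}.

For a Jordan block J_k(λ), e^{tJ_k(λ)} = e^{λt} · (I + tN + t^2 N^2/2! + ... + t^{k-1} N^{k-1}/(k-1)!) where N is the nilpotent superdiagonal part.

Assembling the blocks and conjugating back gives the entries of e^{tA} as shown above.

e^{tA} = [[(1 - t)*e^{-2*t}, t*e^{-2*t}], [-t*e^{-2*t}, (t + 1)*e^{-2*t}]]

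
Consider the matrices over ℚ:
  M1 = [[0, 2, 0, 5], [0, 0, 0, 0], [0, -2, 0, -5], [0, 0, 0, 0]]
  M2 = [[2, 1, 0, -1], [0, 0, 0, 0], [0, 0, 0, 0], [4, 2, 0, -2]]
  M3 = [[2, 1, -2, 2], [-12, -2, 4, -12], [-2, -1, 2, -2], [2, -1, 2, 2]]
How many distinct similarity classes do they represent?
2 classes: {M1, M2}, {M3}

Characteristic polynomials: χ_{M1} = x^4, χ_{M2} = x^4, χ_{M3} = x^3(x - 4).

{M1, M2}: invariant factors x, x, x^2.

{M3}: invariant factors x, x^2(x - 4).

Matrices are similar if and only if their invariant-factor lists agree; the partition into similarity classes is {M1, M2}, {M3}.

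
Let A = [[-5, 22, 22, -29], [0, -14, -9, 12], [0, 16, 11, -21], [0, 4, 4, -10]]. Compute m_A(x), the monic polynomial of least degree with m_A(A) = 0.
The characteristic polynomial factors as (x + 4)^2(x + 5)^2. The minimal polynomial is ∏(x - λ)^{k_λ} where k_λ is the size of the largest Jordan block at λ.

For λ = -5: rank(A + 5I) = 2, and the largest Jordan block has size 1 (the smallest k with rank((A + 5I)^k) = rank((A + 5I)^(k+1))).
For λ = -4: rank(A + 4I) = 3, and the largest Jordan block has size 2 (the smallest k with rank((A + 4I)^k) = rank((A + 4I)^(k+1))).

So m_A(x) = (x + 4)^2(x + 5).

m_A(x) = (x + 4)^2(x + 5)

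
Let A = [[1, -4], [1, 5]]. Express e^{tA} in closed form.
A has Jordan form J = [[3, 1], [0, 3]] with A = PJP^{-1}, so e^{tA} = P e^{tJ} P^{-1}.

For a Jordan block J_k(λ), e^{tJ_k(λ)} = e^{λt} · (I + tN + t^2 N^2/2! + ... + t^{k-1} N^{k-1}/(k-1)!) where N is the nilpotent superdiagonal part.

Assembling the blocks and conjugating back gives the entries of e^{tA} as shown above.

e^{tA} = [[(1 - 2*t)*e^{3*t}, -4*t*e^{3*t}], [t*e^{3*t}, (2*t + 1)*e^{3*t}]]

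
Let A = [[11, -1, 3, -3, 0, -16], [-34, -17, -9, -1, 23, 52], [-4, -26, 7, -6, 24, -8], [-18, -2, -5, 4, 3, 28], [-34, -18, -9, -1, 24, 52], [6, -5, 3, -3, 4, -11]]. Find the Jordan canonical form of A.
The characteristic polynomial is det(xI - A) = (x - 5)^3(x - 1)^3, so the eigenvalues are 1 (algebraic multiplicity 3), 5 (algebraic multiplicity 3).

For λ = 1: rank(A - I) = 4, rank((A - I)^2) = 3. The eigenspace has dimension 6 - 4 = 2, so there are 2 Jordan blocks; the rank sequence gives block sizes [2, 1].

For λ = 5: rank(A - 5I) = 4, rank((A - 5I)^2) = 3. The eigenspace has dimension 6 - 4 = 2, so there are 2 Jordan blocks; the rank sequence gives block sizes [2, 1].

Assembling the blocks gives the Jordan form J above.

J = [[1, 1, 0, 0, 0, 0], [0, 1, 0, 0, 0, 0], [0, 0, 1, 0, 0, 0], [0, 0, 0, 5, 1, 0], [0, 0, 0, 0, 5, 0], [0, 0, 0, 0, 0, 5]]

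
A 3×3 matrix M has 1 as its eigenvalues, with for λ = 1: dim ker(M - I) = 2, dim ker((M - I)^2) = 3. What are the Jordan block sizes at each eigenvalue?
Jordan blocks: (1, 2), (1, 1)

λ = 1: successive nullity increments [2, 1] count blocks of size ≥ k; block sizes are [2, 1].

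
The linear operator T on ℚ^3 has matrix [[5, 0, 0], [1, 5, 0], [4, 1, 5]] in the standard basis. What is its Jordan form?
J = [[5, 1, 0], [0, 5, 1], [0, 0, 5]]

The characteristic polynomial is det(xI - A) = (x - 5)^3, so the eigenvalues are 5 (algebraic multiplicity 3).

For λ = 5: rank(A - 5I) = 2, rank((A - 5I)^2) = 1, rank((A - 5I)^3) = 0. The eigenspace has dimension 3 - 2 = 1, so there is 1 Jordan block; the rank sequence gives block sizes [3].

Assembling the blocks gives the Jordan form J above.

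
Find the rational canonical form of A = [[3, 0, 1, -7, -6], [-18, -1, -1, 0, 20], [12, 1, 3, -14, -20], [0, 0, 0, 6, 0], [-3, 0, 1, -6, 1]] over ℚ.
R = [[6, 0, 0, 0, 0], [0, 0, 0, 0, 12], [0, 1, 0, 0, -8], [0, 0, 1, 0, 1], [0, 0, 0, 1, 6]]

The invariant factors of A (the non-unit diagonal entries of the Smith normal form of xI - A over ℚ[x]) are x - 6, (x - 6)(x^3 - x + 2), each dividing the next. The characteristic polynomial is their product, (x - 6)^2(x^3 - x + 2).

The rational canonical form is the block-diagonal matrix of companion matrices C(f_i):
R = [[6, 0, 0, 0, 0], [0, 0, 0, 0, 12], [0, 1, 0, 0, -8], [0, 0, 1, 0, 1], [0, 0, 0, 1, 6]].

Note the characteristic polynomial does not split into linear factors over ℚ, so A has no Jordan form over ℚ; the rational canonical form exists over any field.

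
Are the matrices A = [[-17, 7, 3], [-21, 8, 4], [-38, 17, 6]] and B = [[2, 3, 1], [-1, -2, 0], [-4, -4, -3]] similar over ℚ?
Two matrices over a field are similar if and only if they have the same invariant factors.

Both A and B have characteristic polynomial (x + 1)^3 and minimal polynomial (x + 1)^3. Computing further, both have invariant factors (x + 1)^3. Hence A and B are similar.

Yes.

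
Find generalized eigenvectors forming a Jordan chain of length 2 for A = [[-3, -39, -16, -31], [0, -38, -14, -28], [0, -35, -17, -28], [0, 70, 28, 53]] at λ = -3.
We seek v_1 ∈ ker((A + 3I)^2) \ ker(A + 3I), then set v_{i+1} = (A + 3I) v_i.

One such chain is v_1 = [[-1, 2, -3, -1]]^T, v_2 = [[1, 0, 0, 0]]^T. Check: (A + 3I) v_2 = [[0, 0, 0, 0]]^T = 0.

v_1 = [[-1, 2, -3, -1]]^T, v_2 = [[1, 0, 0, 0]]^T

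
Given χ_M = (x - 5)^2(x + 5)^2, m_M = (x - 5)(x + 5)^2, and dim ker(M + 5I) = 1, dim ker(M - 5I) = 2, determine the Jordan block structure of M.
Jordan blocks: (-5, 2), (5, 1), (5, 1)

λ = -5: algebraic multiplicity 2 (exponent in χ_M), largest block size 2 (exponent in m_M), 1 block (geometric multiplicity). This forces block sizes [2].
λ = 5: algebraic multiplicity 2 (exponent in χ_M), largest block size 1 (exponent in m_M), 2 blocks (geometric multiplicity). These force block sizes [1, 1].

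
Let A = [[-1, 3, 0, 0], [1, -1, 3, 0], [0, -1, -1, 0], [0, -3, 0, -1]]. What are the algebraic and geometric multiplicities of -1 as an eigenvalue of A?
algebraic multiplicity 4, geometric multiplicity 2

The characteristic polynomial is (x + 1)^4, so the factor x + 1 appears with exponent 4: the algebraic multiplicity is 4.

rank(A + I) = 2, so the eigenspace has dimension 4 - 2 = 2: the geometric multiplicity is 2.

Since 2 < 4, A is not diagonalizable.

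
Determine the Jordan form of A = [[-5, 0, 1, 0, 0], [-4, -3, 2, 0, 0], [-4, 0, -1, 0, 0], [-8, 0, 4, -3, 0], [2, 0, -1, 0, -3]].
J = [[-3, 1, 0, 0, 0], [0, -3, 0, 0, 0], [0, 0, -3, 0, 0], [0, 0, 0, -3, 0], [0, 0, 0, 0, -3]]

The characteristic polynomial is det(xI - A) = (x + 3)^5, so the eigenvalues are -3 (algebraic multiplicity 5).

For λ = -3: rank(A + 3I) = 1, rank((A + 3I)^2) = 0. The eigenspace has dimension 5 - 1 = 4, so there are 4 Jordan blocks; the rank sequence gives block sizes [2, 1, 1, 1].

Assembling the blocks gives the Jordan form J above.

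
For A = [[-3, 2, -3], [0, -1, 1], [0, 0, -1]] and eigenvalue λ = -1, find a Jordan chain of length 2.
We seek v_1 ∈ ker((A + I)^2) \ ker(A + I), then set v_{i+1} = (A + I) v_i.

One such chain is v_1 = [[-2, 0, 1]]^T, v_2 = [[1, 1, 0]]^T. Check: (A + I) v_2 = [[0, 0, 0]]^T = 0.

v_1 = [[-2, 0, 1]]^T, v_2 = [[1, 1, 0]]^T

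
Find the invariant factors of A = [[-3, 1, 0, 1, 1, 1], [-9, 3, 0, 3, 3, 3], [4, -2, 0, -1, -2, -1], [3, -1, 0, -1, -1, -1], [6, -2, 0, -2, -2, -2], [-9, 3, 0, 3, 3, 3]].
The Jordan structure of A has elementary divisors x^2, x^2, x, x. Arranging the block sizes at each eigenvalue in decreasing order and taking row products gives the invariant factors.

Invariant factors (smallest first, each dividing the next): x, x, x^2, x^2.

Check: the last factor x^2 is the minimal polynomial, and the product x^6 is the characteristic polynomial.

x, x, x^2, x^2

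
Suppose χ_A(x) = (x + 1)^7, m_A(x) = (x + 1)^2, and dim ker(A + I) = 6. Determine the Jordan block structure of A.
Jordan blocks: (-1, 2), (-1, 1), (-1, 1), (-1, 1), (-1, 1), (-1, 1)

λ = -1: algebraic multiplicity 7 (exponent in χ_A), largest block size 2 (exponent in m_A), 6 blocks (geometric multiplicity). These force block sizes [2, 1, 1, 1, 1, 1].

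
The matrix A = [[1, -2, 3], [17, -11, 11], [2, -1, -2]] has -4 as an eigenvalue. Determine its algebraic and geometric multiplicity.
The characteristic polynomial is (x + 4)^3, so the factor x + 4 appears with exponent 3: the algebraic multiplicity is 3.

rank(A + 4I) = 2, so the eigenspace has dimension 3 - 2 = 1: the geometric multiplicity is 1.

Since 1 < 3, A is not diagonalizable.

algebraic multiplicity 3, geometric multiplicity 1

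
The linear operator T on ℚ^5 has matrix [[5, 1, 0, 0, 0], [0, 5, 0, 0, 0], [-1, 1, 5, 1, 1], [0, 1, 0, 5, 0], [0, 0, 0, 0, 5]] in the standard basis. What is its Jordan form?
The characteristic polynomial is det(xI - A) = (x - 5)^5, so the eigenvalues are 5 (algebraic multiplicity 5).

For λ = 5: rank(A - 5I) = 2, rank((A - 5I)^2) = 0. The eigenspace has dimension 5 - 2 = 3, so there are 3 Jordan blocks; the rank sequence gives block sizes [2, 2, 1].

Assembling the blocks gives the Jordan form J above.

J = [[5, 1, 0, 0, 0], [0, 5, 0, 0, 0], [0, 0, 5, 1, 0], [0, 0, 0, 5, 0], [0, 0, 0, 0, 5]]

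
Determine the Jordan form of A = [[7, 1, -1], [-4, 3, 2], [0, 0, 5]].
The characteristic polynomial is det(xI - A) = (x - 5)^3, so the eigenvalues are 5 (algebraic multiplicity 3).

For λ = 5: rank(A - 5I) = 1, rank((A - 5I)^2) = 0. The eigenspace has dimension 3 - 1 = 2, so there are 2 Jordan blocks; the rank sequence gives block sizes [2, 1].

Assembling the blocks gives the Jordan form J above.

J = [[5, 1, 0], [0, 5, 0], [0, 0, 5]]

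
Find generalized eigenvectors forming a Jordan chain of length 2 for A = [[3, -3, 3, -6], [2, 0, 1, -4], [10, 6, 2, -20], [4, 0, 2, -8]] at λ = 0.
v_1 = [[0, 0, 1, 0]]^T, v_2 = [[3, 1, 2, 2]]^T

We seek v_1 ∈ ker(A^2) \ ker(A), then set v_{i+1} = A v_i.

One such chain is v_1 = [[0, 0, 1, 0]]^T, v_2 = [[3, 1, 2, 2]]^T. Check: A v_2 = [[0, 0, 0, 0]]^T = 0.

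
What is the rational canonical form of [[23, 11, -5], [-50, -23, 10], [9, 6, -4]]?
R = [[0, 0, -9], [1, 0, -6], [0, 1, -4]]

The invariant factors of A (the non-unit diagonal entries of the Smith normal form of xI - A over ℚ[x]) are (x + 3)(x^2 + x + 3), each dividing the next. The characteristic polynomial is their product, (x + 3)(x^2 + x + 3).

The rational canonical form is the block-diagonal matrix of companion matrices C(f_i):
R = [[0, 0, -9], [1, 0, -6], [0, 1, -4]].

Note the characteristic polynomial does not split into linear factors over ℚ, so A has no Jordan form over ℚ; the rational canonical form exists over any field.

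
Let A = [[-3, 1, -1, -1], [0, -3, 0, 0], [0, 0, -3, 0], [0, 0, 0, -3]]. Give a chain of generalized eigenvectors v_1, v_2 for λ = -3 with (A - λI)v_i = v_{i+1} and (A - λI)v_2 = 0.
We seek v_1 ∈ ker((A + 3I)^2) \ ker(A + 3I), then set v_{i+1} = (A + 3I) v_i.

One such chain is v_1 = [[0, 1, 0, 0]]^T, v_2 = [[1, 0, 0, 0]]^T. Check: (A + 3I) v_2 = [[0, 0, 0, 0]]^T = 0.

v_1 = [[0, 1, 0, 0]]^T, v_2 = [[1, 0, 0, 0]]^T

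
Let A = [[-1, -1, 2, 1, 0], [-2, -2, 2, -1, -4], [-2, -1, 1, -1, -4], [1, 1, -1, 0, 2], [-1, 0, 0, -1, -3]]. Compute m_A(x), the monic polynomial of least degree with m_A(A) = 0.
The characteristic polynomial factors as (x + 1)^5. The minimal polynomial is ∏(x - λ)^{k_λ} where k_λ is the size of the largest Jordan block at λ.

For λ = -1: rank(A + I) = 3, and the largest Jordan block has size 3 (the smallest k with rank((A + I)^k) = rank((A + I)^(k+1))).

So m_A(x) = (x + 1)^3.

m_A(x) = (x + 1)^3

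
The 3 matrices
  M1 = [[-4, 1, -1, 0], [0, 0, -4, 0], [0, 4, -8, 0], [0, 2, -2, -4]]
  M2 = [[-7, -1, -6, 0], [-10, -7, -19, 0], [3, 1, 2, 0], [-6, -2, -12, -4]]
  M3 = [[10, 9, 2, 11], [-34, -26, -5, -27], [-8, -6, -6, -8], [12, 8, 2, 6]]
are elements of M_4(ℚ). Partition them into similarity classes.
2 classes: {M1}, {M2, M3}

Characteristic polynomials: χ_{M1} = (x + 4)^4, χ_{M2} = (x + 4)^4, χ_{M3} = (x + 4)^4.

{M1}: invariant factors x + 4, x + 4, (x + 4)^2.

{M2, M3}: invariant factors x + 4, (x + 4)^3.

Matrices are similar if and only if their invariant-factor lists agree; the partition into similarity classes is {M1}, {M2, M3}.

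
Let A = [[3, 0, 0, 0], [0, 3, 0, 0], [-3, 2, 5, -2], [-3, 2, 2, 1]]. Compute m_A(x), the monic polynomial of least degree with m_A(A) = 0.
m_A(x) = (x - 3)^2

The characteristic polynomial factors as (x - 3)^4. The minimal polynomial is ∏(x - λ)^{k_λ} where k_λ is the size of the largest Jordan block at λ.

For λ = 3: rank(A - 3I) = 1, and the largest Jordan block has size 2 (the smallest k with rank((A - 3I)^k) = rank((A - 3I)^(k+1))).

So m_A(x) = (x - 3)^2.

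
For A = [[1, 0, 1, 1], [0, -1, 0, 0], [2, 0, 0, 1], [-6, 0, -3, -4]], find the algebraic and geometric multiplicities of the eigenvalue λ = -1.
algebraic multiplicity 4, geometric multiplicity 3

The characteristic polynomial is (x + 1)^4, so the factor x + 1 appears with exponent 4: the algebraic multiplicity is 4.

rank(A + I) = 1, so the eigenspace has dimension 4 - 1 = 3: the geometric multiplicity is 3.

Since 3 < 4, A is not diagonalizable.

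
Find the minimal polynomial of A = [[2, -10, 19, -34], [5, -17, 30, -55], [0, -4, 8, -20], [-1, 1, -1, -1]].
m_A(x) = (x + 2)^2

The characteristic polynomial factors as (x + 2)^4. The minimal polynomial is ∏(x - λ)^{k_λ} where k_λ is the size of the largest Jordan block at λ.

For λ = -2: rank(A + 2I) = 2, and the largest Jordan block has size 2 (the smallest k with rank((A + 2I)^k) = rank((A + 2I)^(k+1))).

So m_A(x) = (x + 2)^2.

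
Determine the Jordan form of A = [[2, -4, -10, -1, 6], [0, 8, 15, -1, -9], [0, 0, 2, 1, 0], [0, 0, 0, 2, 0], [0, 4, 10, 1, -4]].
The characteristic polynomial is det(xI - A) = (x - 2)^5, so the eigenvalues are 2 (algebraic multiplicity 5).

For λ = 2: rank(A - 2I) = 2, rank((A - 2I)^2) = 0. The eigenspace has dimension 5 - 2 = 3, so there are 3 Jordan blocks; the rank sequence gives block sizes [2, 2, 1].

Assembling the blocks gives the Jordan form J above.

J = [[2, 1, 0, 0, 0], [0, 2, 0, 0, 0], [0, 0, 2, 1, 0], [0, 0, 0, 2, 0], [0, 0, 0, 0, 2]]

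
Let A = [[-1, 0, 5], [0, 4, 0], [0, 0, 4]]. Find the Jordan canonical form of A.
J = [[-1, 0, 0], [0, 4, 0], [0, 0, 4]]

The characteristic polynomial is det(xI - A) = (x - 4)^2(x + 1), so the eigenvalues are -1 (algebraic multiplicity 1), 4 (algebraic multiplicity 2).

For λ = -1: algebraic multiplicity 1 gives one 1×1 block.

For λ = 4: rank(A - 4I) = 1. The eigenspace has dimension 3 - 1 = 2, so there are 2 Jordan blocks; the rank sequence gives block sizes [1, 1].

Assembling the blocks gives the Jordan form J above.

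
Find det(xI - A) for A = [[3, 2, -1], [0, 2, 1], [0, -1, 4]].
χ_A(x) = (x - 3)^3

xI - A = [[x - 3, -2, 1], [0, x - 2, -1], [0, 1, x - 4]].

Expanding det(xI - A) along the first row:
det(xI - A) = + (x - 3)·det([[x - 2, -1], [1, x - 4]]) - (-2)·det([[0, -1], [0, x - 4]]) + (1)·det([[0, x - 2], [0, 1]]).

Evaluating gives χ_A(x) = x^3 - 9x^2 + 27x - 27 = (x - 3)^3.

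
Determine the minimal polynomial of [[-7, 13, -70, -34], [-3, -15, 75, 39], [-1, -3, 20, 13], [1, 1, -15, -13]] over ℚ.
The characteristic polynomial factors as x(x + 5)^3. The minimal polynomial is ∏(x - λ)^{k_λ} where k_λ is the size of the largest Jordan block at λ.

For λ = -5: rank(A + 5I) = 3, and the largest Jordan block has size 3 (the smallest k with rank((A + 5I)^k) = rank((A + 5I)^(k+1))).
For λ = 0: rank(A) = 3, and the largest Jordan block has size 1 (the smallest k with rank(A^k) = rank(A^(k+1))).

So m_A(x) = x(x + 5)^3.

m_A(x) = x(x + 5)^3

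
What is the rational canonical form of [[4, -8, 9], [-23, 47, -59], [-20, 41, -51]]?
The invariant factors of A (the non-unit diagonal entries of the Smith normal form of xI - A over ℚ[x]) are x^3 + 2x - 5, each dividing the next. The characteristic polynomial is their product, x^3 + 2x - 5.

The rational canonical form is the block-diagonal matrix of companion matrices C(f_i):
R = [[0, 0, 5], [1, 0, -2], [0, 1, 0]].

Note the characteristic polynomial does not split into linear factors over ℚ, so A has no Jordan form over ℚ; the rational canonical form exists over any field.

R = [[0, 0, 5], [1, 0, -2], [0, 1, 0]]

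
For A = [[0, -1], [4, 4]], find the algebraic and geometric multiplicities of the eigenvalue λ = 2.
algebraic multiplicity 2, geometric multiplicity 1

The characteristic polynomial is (x - 2)^2, so the factor x - 2 appears with exponent 2: the algebraic multiplicity is 2.

rank(A - 2I) = 1, so the eigenspace has dimension 2 - 1 = 1: the geometric multiplicity is 1.

Since 1 < 2, A is not diagonalizable.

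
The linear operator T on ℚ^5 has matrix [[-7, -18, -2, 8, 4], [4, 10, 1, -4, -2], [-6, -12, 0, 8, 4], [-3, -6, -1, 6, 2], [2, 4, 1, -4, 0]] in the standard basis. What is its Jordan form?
The characteristic polynomial is det(xI - A) = (x - 2)^4(x - 1), so the eigenvalues are 1 (algebraic multiplicity 1), 2 (algebraic multiplicity 4).

For λ = 1: algebraic multiplicity 1 gives one 1×1 block.

For λ = 2: rank(A - 2I) = 2, rank((A - 2I)^2) = 1. The eigenspace has dimension 5 - 2 = 3, so there are 3 Jordan blocks; the rank sequence gives block sizes [2, 1, 1].

Assembling the blocks gives the Jordan form J above.

J = [[1, 0, 0, 0, 0], [0, 2, 1, 0, 0], [0, 0, 2, 0, 0], [0, 0, 0, 2, 0], [0, 0, 0, 0, 2]]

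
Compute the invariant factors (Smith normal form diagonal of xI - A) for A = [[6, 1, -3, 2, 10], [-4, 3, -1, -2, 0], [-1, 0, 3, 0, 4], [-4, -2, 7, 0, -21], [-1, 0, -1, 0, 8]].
The Jordan structure of A has elementary divisors (x - 4)^3, (x - 4)^2. Arranging the block sizes at each eigenvalue in decreasing order and taking row products gives the invariant factors.

Invariant factors (smallest first, each dividing the next): (x - 4)^2, (x - 4)^3.

Check: the last factor (x - 4)^3 is the minimal polynomial, and the product (x - 4)^5 is the characteristic polynomial.

(x - 4)^2, (x - 4)^3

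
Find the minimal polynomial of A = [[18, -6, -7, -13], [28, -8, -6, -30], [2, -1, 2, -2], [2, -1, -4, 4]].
The characteristic polynomial factors as (x - 6)^2(x - 2)^2. The minimal polynomial is ∏(x - λ)^{k_λ} where k_λ is the size of the largest Jordan block at λ.

For λ = 2: rank(A - 2I) = 3, and the largest Jordan block has size 2 (the smallest k with rank((A - 2I)^k) = rank((A - 2I)^(k+1))).
For λ = 6: rank(A - 6I) = 3, and the largest Jordan block has size 2 (the smallest k with rank((A - 6I)^k) = rank((A - 6I)^(k+1))).

So m_A(x) = (x - 6)^2(x - 2)^2.

m_A(x) = (x - 6)^2(x - 2)^2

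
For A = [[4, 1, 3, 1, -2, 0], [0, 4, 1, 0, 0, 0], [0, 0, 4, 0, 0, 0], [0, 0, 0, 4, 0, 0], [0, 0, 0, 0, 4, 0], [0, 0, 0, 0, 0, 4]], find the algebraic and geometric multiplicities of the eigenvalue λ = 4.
algebraic multiplicity 6, geometric multiplicity 4

The characteristic polynomial is (x - 4)^6, so the factor x - 4 appears with exponent 6: the algebraic multiplicity is 6.

rank(A - 4I) = 2, so the eigenspace has dimension 6 - 2 = 4: the geometric multiplicity is 4.

Since 4 < 6, A is not diagonalizable.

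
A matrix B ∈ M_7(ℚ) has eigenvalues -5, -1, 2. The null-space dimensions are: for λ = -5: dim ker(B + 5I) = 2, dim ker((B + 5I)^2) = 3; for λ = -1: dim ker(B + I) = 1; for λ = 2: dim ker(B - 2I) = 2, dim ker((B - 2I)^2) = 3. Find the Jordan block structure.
Jordan blocks: (-5, 2), (-5, 1), (-1, 1), (2, 2), (2, 1)

λ = -5: successive nullity increments [2, 1] count blocks of size ≥ k; block sizes are [2, 1].
λ = -1: successive nullity increments [1] count blocks of size ≥ k; block sizes are [1].
λ = 2: successive nullity increments [2, 1] count blocks of size ≥ k; block sizes are [2, 1].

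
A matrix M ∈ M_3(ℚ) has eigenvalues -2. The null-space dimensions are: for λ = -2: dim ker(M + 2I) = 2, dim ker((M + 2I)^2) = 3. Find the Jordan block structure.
Jordan blocks: (-2, 2), (-2, 1)

λ = -2: successive nullity increments [2, 1] count blocks of size ≥ k; block sizes are [2, 1].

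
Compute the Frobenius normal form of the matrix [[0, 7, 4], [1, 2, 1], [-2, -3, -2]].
R = [[0, 0, 4], [1, 0, 0], [0, 1, 0]]

The invariant factors of A (the non-unit diagonal entries of the Smith normal form of xI - A over ℚ[x]) are x^3 - 4, each dividing the next. The characteristic polynomial is their product, x^3 - 4.

The rational canonical form is the block-diagonal matrix of companion matrices C(f_i):
R = [[0, 0, 4], [1, 0, 0], [0, 1, 0]].

Note the characteristic polynomial does not split into linear factors over ℚ, so A has no Jordan form over ℚ; the rational canonical form exists over any field.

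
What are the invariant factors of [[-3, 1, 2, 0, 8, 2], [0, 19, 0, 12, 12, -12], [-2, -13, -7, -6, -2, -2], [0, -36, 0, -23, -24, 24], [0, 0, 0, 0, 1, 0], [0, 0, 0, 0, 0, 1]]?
The Jordan structure of A has elementary divisors (x + 5)^2, (x + 5), (x - 1), (x - 1), (x - 1). Arranging the block sizes at each eigenvalue in decreasing order and taking row products gives the invariant factors.

Invariant factors (smallest first, each dividing the next): x - 1, (x - 1)(x + 5), (x - 1)(x + 5)^2.

Check: the last factor (x - 1)(x + 5)^2 is the minimal polynomial, and the product (x - 1)^3(x + 5)^3 is the characteristic polynomial.

x - 1, (x - 1)(x + 5), (x - 1)(x + 5)^2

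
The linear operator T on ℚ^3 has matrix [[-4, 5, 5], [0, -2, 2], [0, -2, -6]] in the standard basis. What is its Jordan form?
The characteristic polynomial is det(xI - A) = (x + 4)^3, so the eigenvalues are -4 (algebraic multiplicity 3).

For λ = -4: rank(A + 4I) = 1, rank((A + 4I)^2) = 0. The eigenspace has dimension 3 - 1 = 2, so there are 2 Jordan blocks; the rank sequence gives block sizes [2, 1].

Assembling the blocks gives the Jordan form J above.

J = [[-4, 1, 0], [0, -4, 0], [0, 0, -4]]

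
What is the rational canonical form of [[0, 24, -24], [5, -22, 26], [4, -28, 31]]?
R = [[0, 0, 24], [1, 0, -22], [0, 1, 9]]

The invariant factors of A (the non-unit diagonal entries of the Smith normal form of xI - A over ℚ[x]) are (x - 6)(x^2 - 3x + 4), each dividing the next. The characteristic polynomial is their product, (x - 6)(x^2 - 3x + 4).

The rational canonical form is the block-diagonal matrix of companion matrices C(f_i):
R = [[0, 0, 24], [1, 0, -22], [0, 1, 9]].

Note the characteristic polynomial does not split into linear factors over ℚ, so A has no Jordan form over ℚ; the rational canonical form exists over any field.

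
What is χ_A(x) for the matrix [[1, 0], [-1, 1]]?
χ_A(x) = (x - 1)^2

xI - A = [[x - 1, 0], [1, x - 1]].

Expanding det(xI - A) along the first row:
det(xI - A) = + (x - 1)·det([[x - 1]]) - (0)·det([[1]]).

Evaluating gives χ_A(x) = x^2 - 2x + 1 = (x - 1)^2.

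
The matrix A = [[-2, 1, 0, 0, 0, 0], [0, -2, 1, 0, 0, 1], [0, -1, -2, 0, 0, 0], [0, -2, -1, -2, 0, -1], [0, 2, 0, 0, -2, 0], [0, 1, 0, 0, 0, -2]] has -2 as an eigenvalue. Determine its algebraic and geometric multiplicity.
The characteristic polynomial is (x + 2)^6, so the factor x + 2 appears with exponent 6: the algebraic multiplicity is 6.

rank(A + 2I) = 2, so the eigenspace has dimension 6 - 2 = 4: the geometric multiplicity is 4.

Since 4 < 6, A is not diagonalizable.

algebraic multiplicity 6, geometric multiplicity 4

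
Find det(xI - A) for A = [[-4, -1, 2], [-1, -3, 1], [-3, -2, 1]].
xI - A = [[x + 4, 1, -2], [1, x + 3, -1], [3, 2, x - 1]].

Expanding det(xI - A) along the first row:
det(xI - A) = + (x + 4)·det([[x + 3, -1], [2, x - 1]]) - (1)·det([[1, -1], [3, x - 1]]) + (-2)·det([[1, x + 3], [3, 2]]).

Evaluating gives χ_A(x) = x^3 + 6x^2 + 12x + 8 = (x + 2)^3.

χ_A(x) = (x + 2)^3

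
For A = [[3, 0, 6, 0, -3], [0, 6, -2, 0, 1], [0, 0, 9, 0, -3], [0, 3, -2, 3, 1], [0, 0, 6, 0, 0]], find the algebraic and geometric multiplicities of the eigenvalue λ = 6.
algebraic multiplicity 2, geometric multiplicity 1

The characteristic polynomial is (x - 6)^2(x - 3)^3, so the factor x - 6 appears with exponent 2: the algebraic multiplicity is 2.

rank(A - 6I) = 4, so the eigenspace has dimension 5 - 4 = 1: the geometric multiplicity is 1.

Since 1 < 2, A is not diagonalizable.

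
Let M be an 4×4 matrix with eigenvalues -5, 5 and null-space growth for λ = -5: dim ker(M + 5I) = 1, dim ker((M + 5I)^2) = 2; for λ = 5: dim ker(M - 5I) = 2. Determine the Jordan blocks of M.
λ = -5: successive nullity increments [1, 1] count blocks of size ≥ k; block sizes are [2].
λ = 5: successive nullity increments [2] count blocks of size ≥ k; block sizes are [1, 1].

Jordan blocks: (-5, 2), (5, 1), (5, 1)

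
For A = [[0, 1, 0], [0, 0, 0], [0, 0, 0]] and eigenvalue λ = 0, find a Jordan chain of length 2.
v_1 = [[-2, 1, 0]]^T, v_2 = [[1, 0, 0]]^T

We seek v_1 ∈ ker(A^2) \ ker(A), then set v_{i+1} = A v_i.

One such chain is v_1 = [[-2, 1, 0]]^T, v_2 = [[1, 0, 0]]^T. Check: A v_2 = [[0, 0, 0]]^T = 0.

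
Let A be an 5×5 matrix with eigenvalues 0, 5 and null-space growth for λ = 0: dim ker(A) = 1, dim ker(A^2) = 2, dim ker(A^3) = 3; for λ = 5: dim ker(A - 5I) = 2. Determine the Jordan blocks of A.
Jordan blocks: (0, 3), (5, 1), (5, 1)

λ = 0: successive nullity increments [1, 1, 1] count blocks of size ≥ k; block sizes are [3].
λ = 5: successive nullity increments [2] count blocks of size ≥ k; block sizes are [1, 1].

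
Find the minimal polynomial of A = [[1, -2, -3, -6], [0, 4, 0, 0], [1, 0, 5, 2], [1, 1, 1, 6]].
The characteristic polynomial factors as (x - 4)^4. The minimal polynomial is ∏(x - λ)^{k_λ} where k_λ is the size of the largest Jordan block at λ.

For λ = 4: rank(A - 4I) = 2, and the largest Jordan block has size 2 (the smallest k with rank((A - 4I)^k) = rank((A - 4I)^(k+1))).

So m_A(x) = (x - 4)^2.

m_A(x) = (x - 4)^2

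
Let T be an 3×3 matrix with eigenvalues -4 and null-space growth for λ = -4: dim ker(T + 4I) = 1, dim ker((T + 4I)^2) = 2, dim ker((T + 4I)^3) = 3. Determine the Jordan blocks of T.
Jordan blocks: (-4, 3)

λ = -4: successive nullity increments [1, 1, 1] count blocks of size ≥ k; block sizes are [3].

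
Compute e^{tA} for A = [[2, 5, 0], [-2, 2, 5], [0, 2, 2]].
A has Jordan form J = [[2, 1, 0], [0, 2, 1], [0, 0, 2]] with A = PJP^{-1}, so e^{tA} = P e^{tJ} P^{-1}.

For a Jordan block J_k(λ), e^{tJ_k(λ)} = e^{λt} · (I + tN + t^2 N^2/2! + ... + t^{k-1} N^{k-1}/(k-1)!) where N is the nilpotent superdiagonal part.

Assembling the blocks and conjugating back gives the entries of e^{tA} as shown above.

e^{tA} = [[(1 - 5*t^2)*e^{2*t}, 5*t*e^{2*t}, 25*t^2*e^{2*t}/2], [-2*t*e^{2*t}, e^{2*t}, 5*t*e^{2*t}], [-2*t^2*e^{2*t}, 2*t*e^{2*t}, (5*t^2 + 1)*e^{2*t}]]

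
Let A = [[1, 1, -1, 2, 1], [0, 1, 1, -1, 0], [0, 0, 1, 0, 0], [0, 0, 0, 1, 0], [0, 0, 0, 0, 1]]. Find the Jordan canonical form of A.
The characteristic polynomial is det(xI - A) = (x - 1)^5, so the eigenvalues are 1 (algebraic multiplicity 5).

For λ = 1: rank(A - I) = 2, rank((A - I)^2) = 1, rank((A - I)^3) = 0. The eigenspace has dimension 5 - 2 = 3, so there are 3 Jordan blocks; the rank sequence gives block sizes [3, 1, 1].

Assembling the blocks gives the Jordan form J above.

J = [[1, 1, 0, 0, 0], [0, 1, 1, 0, 0], [0, 0, 1, 0, 0], [0, 0, 0, 1, 0], [0, 0, 0, 0, 1]]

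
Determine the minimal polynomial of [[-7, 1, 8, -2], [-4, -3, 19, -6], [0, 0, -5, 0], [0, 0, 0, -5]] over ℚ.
The characteristic polynomial factors as (x + 5)^4. The minimal polynomial is ∏(x - λ)^{k_λ} where k_λ is the size of the largest Jordan block at λ.

For λ = -5: rank(A + 5I) = 2, and the largest Jordan block has size 3 (the smallest k with rank((A + 5I)^k) = rank((A + 5I)^(k+1))).

So m_A(x) = (x + 5)^3.

m_A(x) = (x + 5)^3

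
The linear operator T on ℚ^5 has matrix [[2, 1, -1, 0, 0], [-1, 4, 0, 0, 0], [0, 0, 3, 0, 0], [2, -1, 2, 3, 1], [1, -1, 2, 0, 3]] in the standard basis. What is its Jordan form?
The characteristic polynomial is det(xI - A) = (x - 3)^5, so the eigenvalues are 3 (algebraic multiplicity 5).

For λ = 3: rank(A - 3I) = 3, rank((A - 3I)^2) = 1, rank((A - 3I)^3) = 0. The eigenspace has dimension 5 - 3 = 2, so there are 2 Jordan blocks; the rank sequence gives block sizes [3, 2].

Assembling the blocks gives the Jordan form J above.

J = [[3, 1, 0, 0, 0], [0, 3, 1, 0, 0], [0, 0, 3, 0, 0], [0, 0, 0, 3, 1], [0, 0, 0, 0, 3]]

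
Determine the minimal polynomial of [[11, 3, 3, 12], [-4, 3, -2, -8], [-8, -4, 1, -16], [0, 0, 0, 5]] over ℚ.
The characteristic polynomial factors as (x - 5)^4. The minimal polynomial is ∏(x - λ)^{k_λ} where k_λ is the size of the largest Jordan block at λ.

For λ = 5: rank(A - 5I) = 1, and the largest Jordan block has size 2 (the smallest k with rank((A - 5I)^k) = rank((A - 5I)^(k+1))).

So m_A(x) = (x - 5)^2.

m_A(x) = (x - 5)^2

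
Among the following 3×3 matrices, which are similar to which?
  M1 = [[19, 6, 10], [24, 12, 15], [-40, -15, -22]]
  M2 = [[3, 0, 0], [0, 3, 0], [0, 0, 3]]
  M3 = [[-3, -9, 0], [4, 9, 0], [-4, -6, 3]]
Characteristic polynomials: χ_{M1} = (x - 3)^3, χ_{M2} = (x - 3)^3, χ_{M3} = (x - 3)^3.

{M1, M3}: invariant factors x - 3, (x - 3)^2.

{M2}: invariant factors x - 3, x - 3, x - 3.

Matrices are similar if and only if their invariant-factor lists agree; the partition into similarity classes is {M1, M3}, {M2}.

2 classes: {M1, M3}, {M2}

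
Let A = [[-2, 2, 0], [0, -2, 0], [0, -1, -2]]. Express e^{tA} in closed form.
A has Jordan form J = [[-2, 1, 0], [0, -2, 0], [0, 0, -2]] with A = PJP^{-1}, so e^{tA} = P e^{tJ} P^{-1}.

For a Jordan block J_k(λ), e^{tJ_k(λ)} = e^{λt} · (I + tN + t^2 N^2/2! + ... + t^{k-1} N^{k-1}/(k-1)!) where N is the nilpotent superdiagonal part.

Assembling the blocks and conjugating back gives the entries of e^{tA} as shown above.

e^{tA} = [[e^{-2*t}, 2*t*e^{-2*t}, 0], [0, e^{-2*t}, 0], [0, -t*e^{-2*t}, e^{-2*t}]]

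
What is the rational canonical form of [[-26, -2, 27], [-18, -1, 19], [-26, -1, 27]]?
The invariant factors of A (the non-unit diagonal entries of the Smith normal form of xI - A over ℚ[x]) are (x + 4)(x^2 - 4x - 2), each dividing the next. The characteristic polynomial is their product, (x + 4)(x^2 - 4x - 2).

The rational canonical form is the block-diagonal matrix of companion matrices C(f_i):
R = [[0, 0, 8], [1, 0, 18], [0, 1, 0]].

Note the characteristic polynomial does not split into linear factors over ℚ, so A has no Jordan form over ℚ; the rational canonical form exists over any field.

R = [[0, 0, 8], [1, 0, 18], [0, 1, 0]]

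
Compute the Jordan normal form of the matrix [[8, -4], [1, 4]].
J = [[6, 1], [0, 6]]

The characteristic polynomial is det(xI - A) = (x - 6)^2, so the eigenvalues are 6 (algebraic multiplicity 2).

For λ = 6: rank(A - 6I) = 1, rank((A - 6I)^2) = 0. The eigenspace has dimension 2 - 1 = 1, so there is 1 Jordan block; the rank sequence gives block sizes [2].

Assembling the blocks gives the Jordan form J above.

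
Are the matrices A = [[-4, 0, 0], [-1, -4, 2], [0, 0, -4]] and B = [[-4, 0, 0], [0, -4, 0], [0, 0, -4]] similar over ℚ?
No.

Both have characteristic polynomial (x + 4)^3, but the minimal polynomial of A is (x + 4)^2 while the minimal polynomial of B is x + 4. The minimal polynomial is a similarity invariant, so A and B are not similar.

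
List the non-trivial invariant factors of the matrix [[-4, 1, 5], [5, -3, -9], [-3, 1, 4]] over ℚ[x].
The Jordan structure of A has elementary divisors (x + 1)^3. Arranging the block sizes at each eigenvalue in decreasing order and taking row products gives the invariant factors.

Invariant factors (smallest first, each dividing the next): (x + 1)^3.

Check: the last factor (x + 1)^3 is the minimal polynomial, and the product (x + 1)^3 is the characteristic polynomial.

(x + 1)^3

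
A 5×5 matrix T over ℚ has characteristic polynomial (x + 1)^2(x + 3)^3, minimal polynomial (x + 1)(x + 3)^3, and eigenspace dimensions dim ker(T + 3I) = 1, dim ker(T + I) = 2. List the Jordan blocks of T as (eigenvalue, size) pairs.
λ = -3: algebraic multiplicity 3 (exponent in χ_T), largest block size 3 (exponent in m_T), 1 block (geometric multiplicity). This forces block sizes [3].
λ = -1: algebraic multiplicity 2 (exponent in χ_T), largest block size 1 (exponent in m_T), 2 blocks (geometric multiplicity). These force block sizes [1, 1].

Jordan blocks: (-3, 3), (-1, 1), (-1, 1)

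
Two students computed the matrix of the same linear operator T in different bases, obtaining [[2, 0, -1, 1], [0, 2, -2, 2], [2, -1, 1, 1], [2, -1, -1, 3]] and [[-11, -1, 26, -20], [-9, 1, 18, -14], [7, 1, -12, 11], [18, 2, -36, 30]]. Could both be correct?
Yes.

Two matrices over a field are similar if and only if they have the same invariant factors.

Both A and B have characteristic polynomial (x - 2)^4 and minimal polynomial (x - 2)^2. Computing further, both have invariant factors (x - 2)^2, (x - 2)^2. Hence A and B are similar.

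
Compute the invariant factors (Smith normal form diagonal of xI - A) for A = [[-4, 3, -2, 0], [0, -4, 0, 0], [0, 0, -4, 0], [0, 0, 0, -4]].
x + 4, x + 4, (x + 4)^2

The Jordan structure of A has elementary divisors (x + 4)^2, (x + 4), (x + 4). Arranging the block sizes at each eigenvalue in decreasing order and taking row products gives the invariant factors.

Invariant factors (smallest first, each dividing the next): x + 4, x + 4, (x + 4)^2.

Check: the last factor (x + 4)^2 is the minimal polynomial, and the product (x + 4)^4 is the characteristic polynomial.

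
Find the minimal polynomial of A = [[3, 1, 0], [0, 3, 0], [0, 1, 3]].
m_A(x) = (x - 3)^2

The characteristic polynomial factors as (x - 3)^3. The minimal polynomial is ∏(x - λ)^{k_λ} where k_λ is the size of the largest Jordan block at λ.

For λ = 3: rank(A - 3I) = 1, and the largest Jordan block has size 2 (the smallest k with rank((A - 3I)^k) = rank((A - 3I)^(k+1))).

So m_A(x) = (x - 3)^2.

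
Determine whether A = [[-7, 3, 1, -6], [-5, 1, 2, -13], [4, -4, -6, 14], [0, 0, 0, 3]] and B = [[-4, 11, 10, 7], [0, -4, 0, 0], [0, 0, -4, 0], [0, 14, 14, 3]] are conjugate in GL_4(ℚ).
Both have characteristic polynomial (x - 3)(x + 4)^3, but the minimal polynomial of A is (x - 3)(x + 4)^3 while the minimal polynomial of B is (x - 3)(x + 4)^2. The minimal polynomial is a similarity invariant, so A and B are not similar.

No.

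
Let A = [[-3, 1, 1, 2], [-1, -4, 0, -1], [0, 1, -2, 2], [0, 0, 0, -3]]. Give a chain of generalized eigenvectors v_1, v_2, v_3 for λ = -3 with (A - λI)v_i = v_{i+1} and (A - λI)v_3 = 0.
v_1 = [[0, -1, 1, 0]]^T, v_2 = [[0, 1, 0, 0]]^T, v_3 = [[1, -1, 1, 0]]^T

We seek v_1 ∈ ker((A + 3I)^3) \ ker((A + 3I)^2), then set v_{i+1} = (A + 3I) v_i.

One such chain is v_1 = [[0, -1, 1, 0]]^T, v_2 = [[0, 1, 0, 0]]^T, v_3 = [[1, -1, 1, 0]]^T. Check: (A + 3I) v_3 = [[0, 0, 0, 0]]^T = 0.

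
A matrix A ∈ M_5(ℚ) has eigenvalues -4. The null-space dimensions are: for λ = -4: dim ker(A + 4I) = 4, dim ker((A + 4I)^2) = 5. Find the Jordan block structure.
Jordan blocks: (-4, 2), (-4, 1), (-4, 1), (-4, 1)

λ = -4: successive nullity increments [4, 1] count blocks of size ≥ k; block sizes are [2, 1, 1, 1].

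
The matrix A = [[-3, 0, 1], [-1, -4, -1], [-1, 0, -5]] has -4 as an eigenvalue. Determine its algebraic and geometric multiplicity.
algebraic multiplicity 3, geometric multiplicity 2

The characteristic polynomial is (x + 4)^3, so the factor x + 4 appears with exponent 3: the algebraic multiplicity is 3.

rank(A + 4I) = 1, so the eigenspace has dimension 3 - 1 = 2: the geometric multiplicity is 2.

Since 2 < 3, A is not diagonalizable.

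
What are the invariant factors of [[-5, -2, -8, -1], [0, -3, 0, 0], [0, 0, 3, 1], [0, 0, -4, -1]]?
(x - 1)^2(x + 3)(x + 5)

The Jordan structure of A has elementary divisors (x + 5), (x + 3), (x - 1)^2. Arranging the block sizes at each eigenvalue in decreasing order and taking row products gives the invariant factors.

Invariant factors (smallest first, each dividing the next): (x - 1)^2(x + 3)(x + 5).

Check: the last factor (x - 1)^2(x + 3)(x + 5) is the minimal polynomial, and the product (x - 1)^2(x + 3)(x + 5) is the characteristic polynomial.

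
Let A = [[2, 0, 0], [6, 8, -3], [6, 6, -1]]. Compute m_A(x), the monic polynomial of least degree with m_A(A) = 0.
The characteristic polynomial factors as (x - 5)(x - 2)^2. The minimal polynomial is ∏(x - λ)^{k_λ} where k_λ is the size of the largest Jordan block at λ.

For λ = 2: rank(A - 2I) = 1, and the largest Jordan block has size 1 (the smallest k with rank((A - 2I)^k) = rank((A - 2I)^(k+1))).
For λ = 5: rank(A - 5I) = 2, and the largest Jordan block has size 1 (the smallest k with rank((A - 5I)^k) = rank((A - 5I)^(k+1))).

So m_A(x) = (x - 5)(x - 2).

m_A(x) = (x - 5)(x - 2)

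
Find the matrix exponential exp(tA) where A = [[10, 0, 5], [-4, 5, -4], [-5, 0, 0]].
e^{tA} = [[(5*t + 1)*e^{5*t}, 0, 5*t*e^{5*t}], [-4*t*e^{5*t}, e^{5*t}, -4*t*e^{5*t}], [-5*t*e^{5*t}, 0, (1 - 5*t)*e^{5*t}]]

A has Jordan form J = [[5, 1, 0], [0, 5, 0], [0, 0, 5]] with A = PJP^{-1}, so e^{tA} = P e^{tJ} P^{-1}.

For a Jordan block J_k(λ), e^{tJ_k(λ)} = e^{λt} · (I + tN + t^2 N^2/2! + ... + t^{k-1} N^{k-1}/(k-1)!) where N is the nilpotent superdiagonal part.

Assembling the blocks and conjugating back gives the entries of e^{tA} as shown above.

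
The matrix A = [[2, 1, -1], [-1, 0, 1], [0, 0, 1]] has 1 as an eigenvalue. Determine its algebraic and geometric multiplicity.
algebraic multiplicity 3, geometric multiplicity 2

The characteristic polynomial is (x - 1)^3, so the factor x - 1 appears with exponent 3: the algebraic multiplicity is 3.

rank(A - I) = 1, so the eigenspace has dimension 3 - 1 = 2: the geometric multiplicity is 2.

Since 2 < 3, A is not diagonalizable.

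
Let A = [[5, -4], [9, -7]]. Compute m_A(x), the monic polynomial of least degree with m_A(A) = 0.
m_A(x) = (x + 1)^2

The characteristic polynomial factors as (x + 1)^2. The minimal polynomial is ∏(x - λ)^{k_λ} where k_λ is the size of the largest Jordan block at λ.

For λ = -1: rank(A + I) = 1, and the largest Jordan block has size 2 (the smallest k with rank((A + I)^k) = rank((A + I)^(k+1))).

So m_A(x) = (x + 1)^2.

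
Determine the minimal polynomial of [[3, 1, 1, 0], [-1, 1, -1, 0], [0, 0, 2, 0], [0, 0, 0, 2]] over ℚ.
The characteristic polynomial factors as (x - 2)^4. The minimal polynomial is ∏(x - λ)^{k_λ} where k_λ is the size of the largest Jordan block at λ.

For λ = 2: rank(A - 2I) = 1, and the largest Jordan block has size 2 (the smallest k with rank((A - 2I)^k) = rank((A - 2I)^(k+1))).

So m_A(x) = (x - 2)^2.

m_A(x) = (x - 2)^2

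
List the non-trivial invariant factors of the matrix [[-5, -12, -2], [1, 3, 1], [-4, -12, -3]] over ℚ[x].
The Jordan structure of A has elementary divisors (x + 3), (x + 1)^2. Arranging the block sizes at each eigenvalue in decreasing order and taking row products gives the invariant factors.

Invariant factors (smallest first, each dividing the next): (x + 1)^2(x + 3).

Check: the last factor (x + 1)^2(x + 3) is the minimal polynomial, and the product (x + 1)^2(x + 3) is the characteristic polynomial.

(x + 1)^2(x + 3)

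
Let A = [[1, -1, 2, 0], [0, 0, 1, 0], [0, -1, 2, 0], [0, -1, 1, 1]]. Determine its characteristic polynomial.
χ_A(x) = (x - 1)^4

xI - A = [[x - 1, 1, -2, 0], [0, x, -1, 0], [0, 1, x - 2, 0], [0, 1, -1, x - 1]].

Expanding det(xI - A) along the first row:
det(xI - A) = + (x - 1)·det([[x, -1, 0], [1, x - 2, 0], [1, -1, x - 1]]) - (1)·det([[0, -1, 0], [0, x - 2, 0], [0, -1, x - 1]]) + (-2)·det([[0, x, 0], [0, 1, 0], [0, 1, x - 1]]) - (0)·det([[0, x, -1], [0, 1, x - 2], [0, 1, -1]]).

Evaluating gives χ_A(x) = x^4 - 4x^3 + 6x^2 - 4x + 1 = (x - 1)^4.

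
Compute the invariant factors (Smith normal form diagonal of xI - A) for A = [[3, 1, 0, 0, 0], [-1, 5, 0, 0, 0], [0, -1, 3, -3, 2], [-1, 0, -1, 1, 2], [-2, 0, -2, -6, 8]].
The Jordan structure of A has elementary divisors (x - 4)^2, (x - 4)^2, (x - 4). Arranging the block sizes at each eigenvalue in decreasing order and taking row products gives the invariant factors.

Invariant factors (smallest first, each dividing the next): x - 4, (x - 4)^2, (x - 4)^2.

Check: the last factor (x - 4)^2 is the minimal polynomial, and the product (x - 4)^5 is the characteristic polynomial.

x - 4, (x - 4)^2, (x - 4)^2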